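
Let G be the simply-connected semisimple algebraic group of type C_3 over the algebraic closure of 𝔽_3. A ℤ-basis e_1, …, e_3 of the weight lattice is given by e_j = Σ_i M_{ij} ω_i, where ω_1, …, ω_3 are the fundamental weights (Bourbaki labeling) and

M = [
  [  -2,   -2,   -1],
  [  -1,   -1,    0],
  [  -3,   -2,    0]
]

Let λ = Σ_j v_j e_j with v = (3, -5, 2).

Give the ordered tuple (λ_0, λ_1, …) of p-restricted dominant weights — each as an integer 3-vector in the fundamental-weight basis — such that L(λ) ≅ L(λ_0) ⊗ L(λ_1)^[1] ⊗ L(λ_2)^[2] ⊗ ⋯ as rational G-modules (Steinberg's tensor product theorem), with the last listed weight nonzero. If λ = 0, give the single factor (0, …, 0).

In the fundamental-weight basis, λ has coordinates c = M·v (v = (3, -5, 2)):
  c_1 = (-2)·(3) + (-2)·(-5) + (-1)·(2) = 2
  c_2 = (-1)·(3) + (-1)·(-5) + (0)·(2) = 2
  c_3 = (-3)·(3) + (-2)·(-5) + (0)·(2) = 1
Base-3 expansion of each c_i:
  c_1 = 2 = 2·3^0
  c_2 = 2 = 2·3^0
  c_3 = 1 = 1·3^0
Factor λ_0 = (2, 2, 1)

((2, 2, 1),)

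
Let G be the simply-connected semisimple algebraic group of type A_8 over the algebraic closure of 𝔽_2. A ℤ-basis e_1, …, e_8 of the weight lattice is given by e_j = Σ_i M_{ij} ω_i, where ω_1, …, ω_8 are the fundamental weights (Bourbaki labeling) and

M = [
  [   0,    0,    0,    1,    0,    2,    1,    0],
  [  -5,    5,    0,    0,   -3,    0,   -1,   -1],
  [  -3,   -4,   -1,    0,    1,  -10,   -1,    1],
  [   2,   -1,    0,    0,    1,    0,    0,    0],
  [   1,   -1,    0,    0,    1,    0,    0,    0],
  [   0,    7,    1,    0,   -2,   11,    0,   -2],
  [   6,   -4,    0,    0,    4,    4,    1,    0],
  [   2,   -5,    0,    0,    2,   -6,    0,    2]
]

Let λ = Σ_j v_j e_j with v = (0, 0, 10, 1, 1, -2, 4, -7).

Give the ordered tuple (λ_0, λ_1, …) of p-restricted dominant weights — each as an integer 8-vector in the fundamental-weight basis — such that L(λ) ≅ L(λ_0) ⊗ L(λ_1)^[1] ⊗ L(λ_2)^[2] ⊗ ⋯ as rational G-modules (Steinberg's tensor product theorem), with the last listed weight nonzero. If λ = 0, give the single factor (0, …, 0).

In the fundamental-weight basis, λ has coordinates c = M·v (v = (0, 0, 10, 1, 1, -2, 4, -7)):
  c_1 = (0)·(0) + (0)·(0) + (0)·(10) + (1)·(1) + (0)·(1) + (2)·(-2) + (1)·(4) + (0)·(-7) = 1
  c_2 = (-5)·(0) + (5)·(0) + (0)·(10) + (0)·(1) + (-3)·(1) + (0)·(-2) + (-1)·(4) + (-1)·(-7) = 0
  c_3 = (-3)·(0) + (-4)·(0) + (-1)·(10) + (0)·(1) + (1)·(1) + (-10)·(-2) + (-1)·(4) + (1)·(-7) = 0
  c_4 = (2)·(0) + (-1)·(0) + (0)·(10) + (0)·(1) + (1)·(1) + (0)·(-2) + (0)·(4) + (0)·(-7) = 1
  c_5 = (1)·(0) + (-1)·(0) + (0)·(10) + (0)·(1) + (1)·(1) + (0)·(-2) + (0)·(4) + (0)·(-7) = 1
  c_6 = (0)·(0) + (7)·(0) + (1)·(10) + (0)·(1) + (-2)·(1) + (11)·(-2) + (0)·(4) + (-2)·(-7) = 0
  c_7 = (6)·(0) + (-4)·(0) + (0)·(10) + (0)·(1) + (4)·(1) + (4)·(-2) + (1)·(4) + (0)·(-7) = 0
  c_8 = (2)·(0) + (-5)·(0) + (0)·(10) + (0)·(1) + (2)·(1) + (-6)·(-2) + (0)·(4) + (2)·(-7) = 0
Writing each c_i in base p = 2:
  c_1 = 1 = 1·2^0
  c_2 = 0
  c_3 = 0
  c_4 = 1 = 1·2^0
  c_5 = 1 = 1·2^0
  c_6 = 0
  c_7 = 0
  c_8 = 0
λ_0 = (1, 0, 0, 1, 1, 0, 0, 0)

((1, 0, 0, 1, 1, 0, 0, 0),)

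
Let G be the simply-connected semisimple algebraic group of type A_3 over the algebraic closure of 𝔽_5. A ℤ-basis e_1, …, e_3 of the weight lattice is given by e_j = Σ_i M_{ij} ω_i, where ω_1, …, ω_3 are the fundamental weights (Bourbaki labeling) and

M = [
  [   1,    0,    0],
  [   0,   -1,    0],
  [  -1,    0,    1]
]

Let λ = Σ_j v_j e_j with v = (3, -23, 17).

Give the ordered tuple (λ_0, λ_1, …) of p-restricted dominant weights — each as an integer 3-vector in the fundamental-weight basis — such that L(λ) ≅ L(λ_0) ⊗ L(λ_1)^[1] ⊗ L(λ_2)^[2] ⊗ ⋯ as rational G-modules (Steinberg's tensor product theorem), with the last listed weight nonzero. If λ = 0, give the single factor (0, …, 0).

((3, 3, 4), (0, 4, 2))

ω-coordinates c = M·v, v = (3, -23, 17):
  c_1 = 1*3 + 0*-23 + 0*17 = 3
  c_2 = 0*3 + -1*-23 + 0*17 = 23
  c_3 = -1*3 + 0*-23 + 1*17 = 14
Expand coordinatewise in base 5:
  c_1 = 3 = 3·5^0
  c_2 = 23 = 3·5^0 + 4·5^1
  c_3 = 14 = 4·5^0 + 2·5^1
Factor λ_0 = (3, 3, 4)
Factor λ_1 = (0, 4, 2)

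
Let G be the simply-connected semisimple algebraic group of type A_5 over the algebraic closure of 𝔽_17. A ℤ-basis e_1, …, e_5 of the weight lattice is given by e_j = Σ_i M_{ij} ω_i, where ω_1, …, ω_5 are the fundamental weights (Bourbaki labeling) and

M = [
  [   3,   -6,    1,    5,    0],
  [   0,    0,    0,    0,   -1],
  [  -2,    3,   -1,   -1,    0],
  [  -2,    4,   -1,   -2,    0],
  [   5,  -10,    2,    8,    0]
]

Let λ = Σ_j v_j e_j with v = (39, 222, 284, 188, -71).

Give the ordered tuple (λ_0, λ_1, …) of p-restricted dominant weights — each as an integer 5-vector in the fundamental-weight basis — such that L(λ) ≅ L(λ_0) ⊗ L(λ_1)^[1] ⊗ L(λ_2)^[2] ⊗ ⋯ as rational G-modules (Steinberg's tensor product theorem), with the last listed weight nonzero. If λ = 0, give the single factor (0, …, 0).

((9, 3, 14, 14, 13), (0, 4, 6, 8, 2))

ω-coordinates c = M·v, v = (39, 222, 284, 188, -71):
  c_1 = (3)·(39) + (-6)·(222) + (1)·(284) + (5)·(188) + (0)·(-71) = 9
  c_2 = (0)·(39) + (0)·(222) + (0)·(284) + (0)·(188) + (-1)·(-71) = 71
  c_3 = (-2)·(39) + (3)·(222) + (-1)·(284) + (-1)·(188) + (0)·(-71) = 116
  c_4 = (-2)·(39) + (4)·(222) + (-1)·(284) + (-2)·(188) + (0)·(-71) = 150
  c_5 = (5)·(39) + (-10)·(222) + (2)·(284) + (8)·(188) + (0)·(-71) = 47
Expand coordinatewise in base 17:
  c_1 = 9 = 9·17^0
  c_2 = 71 = 3·17^0 + 4·17^1
  c_3 = 116 = 14·17^0 + 6·17^1
  c_4 = 150 = 14·17^0 + 8·17^1
  c_5 = 47 = 13·17^0 + 2·17^1
p-restricted factor λ_0 = (9, 3, 14, 14, 13)
p-restricted factor λ_1 = (0, 4, 6, 8, 2)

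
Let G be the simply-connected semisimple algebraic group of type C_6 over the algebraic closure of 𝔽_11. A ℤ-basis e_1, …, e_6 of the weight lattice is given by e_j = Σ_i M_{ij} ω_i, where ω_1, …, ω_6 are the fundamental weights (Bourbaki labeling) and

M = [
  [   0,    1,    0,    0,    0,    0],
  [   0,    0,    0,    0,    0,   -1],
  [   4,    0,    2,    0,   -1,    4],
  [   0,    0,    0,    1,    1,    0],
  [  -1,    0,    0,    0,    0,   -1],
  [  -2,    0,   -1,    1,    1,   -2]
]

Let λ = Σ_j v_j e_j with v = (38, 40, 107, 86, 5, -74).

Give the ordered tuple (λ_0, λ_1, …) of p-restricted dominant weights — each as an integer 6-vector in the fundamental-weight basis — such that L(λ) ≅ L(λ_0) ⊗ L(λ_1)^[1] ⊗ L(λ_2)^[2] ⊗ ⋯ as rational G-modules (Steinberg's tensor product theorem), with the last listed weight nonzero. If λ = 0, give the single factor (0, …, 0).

((7, 8, 10, 3, 3, 1), (3, 6, 5, 8, 3, 5))

In the fundamental-weight basis, λ has coordinates c = M·v (v = (38, 40, 107, 86, 5, -74)):
  c_1 = 0*38 + 1*40 + 0*107 + 0*86 + 0*5 + 0*-74 = 40
  c_2 = 0*38 + 0*40 + 0*107 + 0*86 + 0*5 + -1*-74 = 74
  c_3 = 4*38 + 0*40 + 2*107 + 0*86 + -1*5 + 4*-74 = 65
  c_4 = 0*38 + 0*40 + 0*107 + 1*86 + 1*5 + 0*-74 = 91
  c_5 = -1*38 + 0*40 + 0*107 + 0*86 + 0*5 + -1*-74 = 36
  c_6 = -2*38 + 0*40 + -1*107 + 1*86 + 1*5 + -2*-74 = 56
Writing each c_i in base p = 11:
  c_1 = 40 = 7·11^0 + 3·11^1
  c_2 = 74 = 8·11^0 + 6·11^1
  c_3 = 65 = 10·11^0 + 5·11^1
  c_4 = 91 = 3·11^0 + 8·11^1
  c_5 = 36 = 3·11^0 + 3·11^1
  c_6 = 56 = 1·11^0 + 5·11^1
λ_0 = (7, 8, 10, 3, 3, 1)
λ_1 = (3, 6, 5, 8, 3, 5)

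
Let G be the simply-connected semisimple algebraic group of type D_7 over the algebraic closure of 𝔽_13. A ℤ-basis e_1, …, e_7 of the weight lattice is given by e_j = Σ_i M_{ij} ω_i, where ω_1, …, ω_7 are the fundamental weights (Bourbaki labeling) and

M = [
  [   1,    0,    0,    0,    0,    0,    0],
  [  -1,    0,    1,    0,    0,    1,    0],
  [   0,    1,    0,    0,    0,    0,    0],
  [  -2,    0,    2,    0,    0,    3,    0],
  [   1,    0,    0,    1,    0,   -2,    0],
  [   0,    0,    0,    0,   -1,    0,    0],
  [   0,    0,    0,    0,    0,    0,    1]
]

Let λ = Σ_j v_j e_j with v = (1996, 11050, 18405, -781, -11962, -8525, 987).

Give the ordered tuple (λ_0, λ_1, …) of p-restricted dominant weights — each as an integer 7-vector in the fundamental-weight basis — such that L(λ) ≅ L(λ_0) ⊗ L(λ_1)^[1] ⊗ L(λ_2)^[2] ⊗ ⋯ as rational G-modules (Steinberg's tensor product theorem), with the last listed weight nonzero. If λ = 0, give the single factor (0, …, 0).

In the fundamental-weight basis, λ has coordinates c = M·v (v = (1996, 11050, 18405, -781, -11962, -8525, 987)):
  c_1 = (1)·(1996) + (0)·(11050) + (0)·(18405) + (0)·(-781) + (0)·(-11962) + (0)·(-8525) + (0)·(987) = 1996
  c_2 = (-1)·(1996) + (0)·(11050) + (1)·(18405) + (0)·(-781) + (0)·(-11962) + (1)·(-8525) + (0)·(987) = 7884
  c_3 = (0)·(1996) + (1)·(11050) + (0)·(18405) + (0)·(-781) + (0)·(-11962) + (0)·(-8525) + (0)·(987) = 11050
  c_4 = (-2)·(1996) + (0)·(11050) + (2)·(18405) + (0)·(-781) + (0)·(-11962) + (3)·(-8525) + (0)·(987) = 7243
  c_5 = (1)·(1996) + (0)·(11050) + (0)·(18405) + (1)·(-781) + (0)·(-11962) + (-2)·(-8525) + (0)·(987) = 18265
  c_6 = (0)·(1996) + (0)·(11050) + (0)·(18405) + (0)·(-781) + (-1)·(-11962) + (0)·(-8525) + (0)·(987) = 11962
  c_7 = (0)·(1996) + (0)·(11050) + (0)·(18405) + (0)·(-781) + (0)·(-11962) + (0)·(-8525) + (1)·(987) = 987
Base-13 expansion of each c_i:
  c_1 = 1996 = 7·13^0 + 10·13^1 + 11·13^2
  c_2 = 7884 = 6·13^0 + 8·13^1 + 7·13^2 + 3·13^3
  c_3 = 11050 = 0·13^0 + 5·13^1 + 0·13^2 + 5·13^3
  c_4 = 7243 = 2·13^0 + 11·13^1 + 3·13^2 + 3·13^3
  c_5 = 18265 = 0·13^0 + 1·13^1 + 4·13^2 + 8·13^3
  c_6 = 11962 = 2·13^0 + 10·13^1 + 5·13^2 + 5·13^3
  c_7 = 987 = 12·13^0 + 10·13^1 + 5·13^2
p-restricted factor λ_0 = (7, 6, 0, 2, 0, 2, 12)
p-restricted factor λ_1 = (10, 8, 5, 11, 1, 10, 10)
p-restricted factor λ_2 = (11, 7, 0, 3, 4, 5, 5)
p-restricted factor λ_3 = (0, 3, 5, 3, 8, 5, 0)

((7, 6, 0, 2, 0, 2, 12), (10, 8, 5, 11, 1, 10, 10), (11, 7, 0, 3, 4, 5, 5), (0, 3, 5, 3, 8, 5, 0))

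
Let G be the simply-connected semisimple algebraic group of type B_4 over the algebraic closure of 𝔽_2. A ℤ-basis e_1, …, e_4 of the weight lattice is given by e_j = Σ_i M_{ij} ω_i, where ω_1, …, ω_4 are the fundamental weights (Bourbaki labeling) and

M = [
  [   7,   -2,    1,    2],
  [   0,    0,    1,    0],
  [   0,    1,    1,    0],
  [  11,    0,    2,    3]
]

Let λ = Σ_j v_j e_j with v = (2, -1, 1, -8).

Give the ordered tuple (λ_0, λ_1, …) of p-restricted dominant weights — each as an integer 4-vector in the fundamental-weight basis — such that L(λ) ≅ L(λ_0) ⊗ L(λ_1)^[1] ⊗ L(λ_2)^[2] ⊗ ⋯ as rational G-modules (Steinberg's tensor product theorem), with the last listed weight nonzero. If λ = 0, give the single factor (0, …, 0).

Converting to the ω-basis (c_i = row i of M dotted with v = (2, -1, 1, -8)):
  c_1 = 7*2 + -2*-1 + 1*1 + 2*-8 = 1
  c_2 = 0*2 + 0*-1 + 1*1 + 0*-8 = 1
  c_3 = 0*2 + 1*-1 + 1*1 + 0*-8 = 0
  c_4 = 11*2 + 0*-1 + 2*1 + 3*-8 = 0
p = 2; digits c_i = Σ_j d_{ij}·2^j, 0 ≤ d_{ij} < 2:
  c_1 = 1 = 1·2^0
  c_2 = 1 = 1·2^0
  c_3 = 0
  c_4 = 0
p-restricted factor λ_0 = (1, 1, 0, 0)

((1, 1, 0, 0),)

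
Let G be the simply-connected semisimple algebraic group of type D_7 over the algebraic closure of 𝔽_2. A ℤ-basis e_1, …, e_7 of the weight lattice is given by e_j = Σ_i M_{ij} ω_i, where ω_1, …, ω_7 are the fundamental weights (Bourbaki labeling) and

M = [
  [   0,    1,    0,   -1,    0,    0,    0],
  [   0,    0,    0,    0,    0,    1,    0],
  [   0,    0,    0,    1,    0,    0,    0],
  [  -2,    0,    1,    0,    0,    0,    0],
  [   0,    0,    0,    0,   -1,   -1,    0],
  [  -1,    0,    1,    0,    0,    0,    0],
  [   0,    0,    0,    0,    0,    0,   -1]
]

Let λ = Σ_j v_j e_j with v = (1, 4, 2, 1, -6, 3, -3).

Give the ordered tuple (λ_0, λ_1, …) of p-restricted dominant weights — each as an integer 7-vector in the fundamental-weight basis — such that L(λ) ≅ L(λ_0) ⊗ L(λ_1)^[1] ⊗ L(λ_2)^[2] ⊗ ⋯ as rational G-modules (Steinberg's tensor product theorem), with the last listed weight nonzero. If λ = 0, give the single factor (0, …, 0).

((1, 1, 1, 0, 1, 1, 1), (1, 1, 0, 0, 1, 0, 1))

Converting to the ω-basis (c_i = row i of M dotted with v = (1, 4, 2, 1, -6, 3, -3)):
  c_1 = 0*1 + 1*4 + 0*2 + -1*1 + 0*-6 + 0*3 + 0*-3 = 3
  c_2 = 0*1 + 0*4 + 0*2 + 0*1 + 0*-6 + 1*3 + 0*-3 = 3
  c_3 = 0*1 + 0*4 + 0*2 + 1*1 + 0*-6 + 0*3 + 0*-3 = 1
  c_4 = -2*1 + 0*4 + 1*2 + 0*1 + 0*-6 + 0*3 + 0*-3 = 0
  c_5 = 0*1 + 0*4 + 0*2 + 0*1 + -1*-6 + -1*3 + 0*-3 = 3
  c_6 = -1*1 + 0*4 + 1*2 + 0*1 + 0*-6 + 0*3 + 0*-3 = 1
  c_7 = 0*1 + 0*4 + 0*2 + 0*1 + 0*-6 + 0*3 + -1*-3 = 3
p = 2; digits c_i = Σ_j d_{ij}·2^j, 0 ≤ d_{ij} < 2:
  c_1 = 3 = 1·2^0 + 1·2^1
  c_2 = 3 = 1·2^0 + 1·2^1
  c_3 = 1 = 1·2^0
  c_4 = 0
  c_5 = 3 = 1·2^0 + 1·2^1
  c_6 = 1 = 1·2^0
  c_7 = 3 = 1·2^0 + 1·2^1
λ_0 = (1, 1, 1, 0, 1, 1, 1)
λ_1 = (1, 1, 0, 0, 1, 0, 1)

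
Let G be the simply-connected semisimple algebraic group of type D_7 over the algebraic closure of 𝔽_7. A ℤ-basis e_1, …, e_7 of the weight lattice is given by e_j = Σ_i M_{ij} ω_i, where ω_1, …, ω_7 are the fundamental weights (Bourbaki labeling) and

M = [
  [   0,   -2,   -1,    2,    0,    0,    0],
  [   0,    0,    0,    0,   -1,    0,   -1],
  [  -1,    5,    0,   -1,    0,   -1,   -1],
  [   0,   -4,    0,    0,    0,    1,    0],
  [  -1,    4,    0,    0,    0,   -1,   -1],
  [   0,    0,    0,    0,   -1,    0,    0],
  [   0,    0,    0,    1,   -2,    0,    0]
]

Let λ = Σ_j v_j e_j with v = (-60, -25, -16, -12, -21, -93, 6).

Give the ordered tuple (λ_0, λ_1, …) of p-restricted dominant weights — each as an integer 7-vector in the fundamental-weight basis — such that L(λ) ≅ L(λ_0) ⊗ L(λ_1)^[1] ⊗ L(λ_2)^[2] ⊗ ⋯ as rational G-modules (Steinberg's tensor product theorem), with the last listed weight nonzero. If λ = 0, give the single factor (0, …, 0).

Compute c_i = Σ_j M_{ij} v_j with v = (-60, -25, -16, -12, -21, -93, 6):
  c_1 = (0)·(-60) + (-2)·(-25) + (-1)·(-16) + (2)·(-12) + (0)·(-21) + (0)·(-93) + 0·6 = 42
  c_2 = (0)·(-60) + (0)·(-25) + (0)·(-16) + (0)·(-12) + (-1)·(-21) + (0)·(-93) + (-1)·(6) = 15
  c_3 = (-1)·(-60) + (5)·(-25) + (0)·(-16) + (-1)·(-12) + (0)·(-21) + (-1)·(-93) + (-1)·(6) = 34
  c_4 = (0)·(-60) + (-4)·(-25) + (0)·(-16) + (0)·(-12) + (0)·(-21) + (1)·(-93) + 0·6 = 7
  c_5 = (-1)·(-60) + (4)·(-25) + (0)·(-16) + (0)·(-12) + (0)·(-21) + (-1)·(-93) + (-1)·(6) = 47
  c_6 = (0)·(-60) + (0)·(-25) + (0)·(-16) + (0)·(-12) + (-1)·(-21) + (0)·(-93) + 0·6 = 21
  c_7 = (0)·(-60) + (0)·(-25) + (0)·(-16) + (1)·(-12) + (-2)·(-21) + (0)·(-93) + 0·6 = 30
Expand coordinatewise in base 7:
  c_1 = 42 = 0·7^0 + 6·7^1
  c_2 = 15 = 1·7^0 + 2·7^1
  c_3 = 34 = 6·7^0 + 4·7^1
  c_4 = 7 = 0·7^0 + 1·7^1
  c_5 = 47 = 5·7^0 + 6·7^1
  c_6 = 21 = 0·7^0 + 3·7^1
  c_7 = 30 = 2·7^0 + 4·7^1
Factor λ_0 = (0, 1, 6, 0, 5, 0, 2)
Factor λ_1 = (6, 2, 4, 1, 6, 3, 4)

((0, 1, 6, 0, 5, 0, 2), (6, 2, 4, 1, 6, 3, 4))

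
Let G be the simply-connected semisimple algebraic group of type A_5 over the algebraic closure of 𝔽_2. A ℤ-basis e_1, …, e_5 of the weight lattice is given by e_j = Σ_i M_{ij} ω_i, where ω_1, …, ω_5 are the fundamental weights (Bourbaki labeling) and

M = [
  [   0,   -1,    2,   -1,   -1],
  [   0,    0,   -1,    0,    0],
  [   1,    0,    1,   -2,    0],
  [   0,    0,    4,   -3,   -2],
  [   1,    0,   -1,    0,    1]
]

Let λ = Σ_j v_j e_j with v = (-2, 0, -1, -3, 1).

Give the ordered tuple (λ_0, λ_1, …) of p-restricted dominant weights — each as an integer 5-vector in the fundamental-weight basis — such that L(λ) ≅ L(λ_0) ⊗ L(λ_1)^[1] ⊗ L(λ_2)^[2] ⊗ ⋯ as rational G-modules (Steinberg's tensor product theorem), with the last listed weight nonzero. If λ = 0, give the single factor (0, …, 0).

((0, 1, 1, 1, 0), (0, 0, 1, 1, 0))

Change of basis e → ω: c = M·v where v = (-2, 0, -1, -3, 1):
  c_1 = (0)·(-2) + (-1)·(0) + (2)·(-1) + (-1)·(-3) + (-1)·(1) = 0
  c_2 = (0)·(-2) + (0)·(0) + (-1)·(-1) + (0)·(-3) + (0)·(1) = 1
  c_3 = (1)·(-2) + (0)·(0) + (1)·(-1) + (-2)·(-3) + (0)·(1) = 3
  c_4 = (0)·(-2) + (0)·(0) + (4)·(-1) + (-3)·(-3) + (-2)·(1) = 3
  c_5 = (1)·(-2) + (0)·(0) + (-1)·(-1) + (0)·(-3) + (1)·(1) = 0
Writing each c_i in base p = 2:
  c_1 = 0
  c_2 = 1 = 1·2^0
  c_3 = 3 = 1·2^0 + 1·2^1
  c_4 = 3 = 1·2^0 + 1·2^1
  c_5 = 0
Factor λ_0 = (0, 1, 1, 1, 0)
Factor λ_1 = (0, 0, 1, 1, 0)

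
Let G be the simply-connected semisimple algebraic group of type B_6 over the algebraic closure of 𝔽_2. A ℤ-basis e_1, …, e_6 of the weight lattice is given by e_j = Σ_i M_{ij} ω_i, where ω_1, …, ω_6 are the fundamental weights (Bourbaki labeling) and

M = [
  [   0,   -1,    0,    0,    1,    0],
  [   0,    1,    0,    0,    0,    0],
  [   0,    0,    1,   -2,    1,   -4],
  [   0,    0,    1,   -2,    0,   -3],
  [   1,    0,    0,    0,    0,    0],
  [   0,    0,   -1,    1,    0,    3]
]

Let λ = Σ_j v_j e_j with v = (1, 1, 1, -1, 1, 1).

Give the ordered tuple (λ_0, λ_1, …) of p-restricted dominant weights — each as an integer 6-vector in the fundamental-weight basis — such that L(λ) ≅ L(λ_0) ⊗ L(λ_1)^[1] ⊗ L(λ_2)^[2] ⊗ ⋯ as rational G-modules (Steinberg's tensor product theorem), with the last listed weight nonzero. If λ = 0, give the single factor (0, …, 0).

((0, 1, 0, 0, 1, 1),)

In the fundamental-weight basis, λ has coordinates c = M·v (v = (1, 1, 1, -1, 1, 1)):
  c_1 = 0·1 + (-1)·(1) + 0·1 + (0)·(-1) + 1·1 + 0·1 = 0
  c_2 = 0·1 + 1·1 + 0·1 + (0)·(-1) + 0·1 + 0·1 = 1
  c_3 = 0·1 + 0·1 + 1·1 + (-2)·(-1) + 1·1 + (-4)·(1) = 0
  c_4 = 0·1 + 0·1 + 1·1 + (-2)·(-1) + 0·1 + (-3)·(1) = 0
  c_5 = 1·1 + 0·1 + 0·1 + (0)·(-1) + 0·1 + 0·1 = 1
  c_6 = 0·1 + 0·1 + (-1)·(1) + (1)·(-1) + 0·1 + 3·1 = 1
p = 2; digits c_i = Σ_j d_{ij}·2^j, 0 ≤ d_{ij} < 2:
  c_1 = 0
  c_2 = 1 = 1·2^0
  c_3 = 0
  c_4 = 0
  c_5 = 1 = 1·2^0
  c_6 = 1 = 1·2^0
λ_0 = (0, 1, 0, 0, 1, 1)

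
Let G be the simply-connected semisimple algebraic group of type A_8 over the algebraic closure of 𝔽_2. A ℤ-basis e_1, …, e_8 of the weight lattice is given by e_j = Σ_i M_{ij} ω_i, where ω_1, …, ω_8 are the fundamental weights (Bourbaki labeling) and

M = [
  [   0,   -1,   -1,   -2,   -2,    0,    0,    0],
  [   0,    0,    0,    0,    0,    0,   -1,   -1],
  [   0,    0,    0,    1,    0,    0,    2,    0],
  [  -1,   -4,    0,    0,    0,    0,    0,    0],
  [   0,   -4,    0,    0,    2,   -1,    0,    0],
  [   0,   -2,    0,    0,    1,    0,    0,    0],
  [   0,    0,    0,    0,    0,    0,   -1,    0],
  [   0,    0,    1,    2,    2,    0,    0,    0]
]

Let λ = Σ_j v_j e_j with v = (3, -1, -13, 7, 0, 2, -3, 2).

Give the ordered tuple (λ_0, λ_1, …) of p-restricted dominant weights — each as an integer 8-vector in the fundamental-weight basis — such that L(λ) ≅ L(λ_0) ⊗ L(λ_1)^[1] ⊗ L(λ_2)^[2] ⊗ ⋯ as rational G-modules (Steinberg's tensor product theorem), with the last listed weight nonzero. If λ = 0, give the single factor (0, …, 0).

Converting to the ω-basis (c_i = row i of M dotted with v = (3, -1, -13, 7, 0, 2, -3, 2)):
  c_1 = 0*3 + -1*-1 + -1*-13 + -2*7 + -2*0 + 0*2 + 0*-3 + 0*2 = 0
  c_2 = 0*3 + 0*-1 + 0*-13 + 0*7 + 0*0 + 0*2 + -1*-3 + -1*2 = 1
  c_3 = 0*3 + 0*-1 + 0*-13 + 1*7 + 0*0 + 0*2 + 2*-3 + 0*2 = 1
  c_4 = -1*3 + -4*-1 + 0*-13 + 0*7 + 0*0 + 0*2 + 0*-3 + 0*2 = 1
  c_5 = 0*3 + -4*-1 + 0*-13 + 0*7 + 2*0 + -1*2 + 0*-3 + 0*2 = 2
  c_6 = 0*3 + -2*-1 + 0*-13 + 0*7 + 1*0 + 0*2 + 0*-3 + 0*2 = 2
  c_7 = 0*3 + 0*-1 + 0*-13 + 0*7 + 0*0 + 0*2 + -1*-3 + 0*2 = 3
  c_8 = 0*3 + 0*-1 + 1*-13 + 2*7 + 2*0 + 0*2 + 0*-3 + 0*2 = 1
p = 2; digits c_i = Σ_j d_{ij}·2^j, 0 ≤ d_{ij} < 2:
  c_1 = 0
  c_2 = 1 = 1·2^0
  c_3 = 1 = 1·2^0
  c_4 = 1 = 1·2^0
  c_5 = 2 = 0·2^0 + 1·2^1
  c_6 = 2 = 0·2^0 + 1·2^1
  c_7 = 3 = 1·2^0 + 1·2^1
  c_8 = 1 = 1·2^0
λ_0 = (0, 1, 1, 1, 0, 0, 1, 1)
λ_1 = (0, 0, 0, 0, 1, 1, 1, 0)

((0, 1, 1, 1, 0, 0, 1, 1), (0, 0, 0, 0, 1, 1, 1, 0))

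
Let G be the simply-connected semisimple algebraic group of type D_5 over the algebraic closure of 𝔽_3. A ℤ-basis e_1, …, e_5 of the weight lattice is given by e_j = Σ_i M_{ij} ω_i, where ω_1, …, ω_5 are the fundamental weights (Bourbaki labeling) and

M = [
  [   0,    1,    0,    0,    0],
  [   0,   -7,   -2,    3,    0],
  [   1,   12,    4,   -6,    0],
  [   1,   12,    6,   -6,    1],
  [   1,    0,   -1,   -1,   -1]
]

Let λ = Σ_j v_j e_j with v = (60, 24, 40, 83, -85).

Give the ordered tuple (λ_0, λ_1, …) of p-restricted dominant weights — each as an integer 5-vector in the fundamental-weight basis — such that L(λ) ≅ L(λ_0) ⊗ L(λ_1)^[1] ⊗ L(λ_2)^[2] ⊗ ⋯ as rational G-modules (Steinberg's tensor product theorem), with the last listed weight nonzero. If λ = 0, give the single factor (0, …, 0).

((0, 1, 1, 2, 1), (2, 0, 0, 1, 1), (2, 0, 1, 0, 2))

In the fundamental-weight basis, λ has coordinates c = M·v (v = (60, 24, 40, 83, -85)):
  c_1 = 0·60 + 1·24 + 0·40 + 0·83 + (0)·(-85) = 24
  c_2 = 0·60 + (-7)·(24) + (-2)·(40) + 3·83 + (0)·(-85) = 1
  c_3 = 1·60 + 12·24 + 4·40 + (-6)·(83) + (0)·(-85) = 10
  c_4 = 1·60 + 12·24 + 6·40 + (-6)·(83) + (1)·(-85) = 5
  c_5 = 1·60 + 0·24 + (-1)·(40) + (-1)·(83) + (-1)·(-85) = 22
Base-3 expansion of each c_i:
  c_1 = 24 = 0·3^0 + 2·3^1 + 2·3^2
  c_2 = 1 = 1·3^0
  c_3 = 10 = 1·3^0 + 0·3^1 + 1·3^2
  c_4 = 5 = 2·3^0 + 1·3^1
  c_5 = 22 = 1·3^0 + 1·3^1 + 2·3^2
Factor λ_0 = (0, 1, 1, 2, 1)
Factor λ_1 = (2, 0, 0, 1, 1)
Factor λ_2 = (2, 0, 1, 0, 2)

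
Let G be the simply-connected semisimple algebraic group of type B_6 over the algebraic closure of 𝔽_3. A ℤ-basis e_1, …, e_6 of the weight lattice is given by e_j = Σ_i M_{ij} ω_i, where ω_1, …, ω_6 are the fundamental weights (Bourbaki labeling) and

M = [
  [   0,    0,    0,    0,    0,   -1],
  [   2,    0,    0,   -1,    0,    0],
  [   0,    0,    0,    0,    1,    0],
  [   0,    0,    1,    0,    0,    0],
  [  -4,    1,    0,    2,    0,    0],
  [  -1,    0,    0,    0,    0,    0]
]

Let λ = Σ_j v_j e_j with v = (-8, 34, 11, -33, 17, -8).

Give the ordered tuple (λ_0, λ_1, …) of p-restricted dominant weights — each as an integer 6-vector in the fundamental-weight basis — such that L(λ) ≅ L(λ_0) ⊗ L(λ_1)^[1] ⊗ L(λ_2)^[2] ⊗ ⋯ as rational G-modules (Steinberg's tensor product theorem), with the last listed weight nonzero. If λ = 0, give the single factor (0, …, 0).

((2, 2, 2, 2, 0, 2), (2, 2, 2, 0, 0, 2), (0, 1, 1, 1, 0, 0))

In the fundamental-weight basis, λ has coordinates c = M·v (v = (-8, 34, 11, -33, 17, -8)):
  c_1 = (0)·(-8) + 0·34 + 0·11 + (0)·(-33) + 0·17 + (-1)·(-8) = 8
  c_2 = (2)·(-8) + 0·34 + 0·11 + (-1)·(-33) + 0·17 + (0)·(-8) = 17
  c_3 = (0)·(-8) + 0·34 + 0·11 + (0)·(-33) + 1·17 + (0)·(-8) = 17
  c_4 = (0)·(-8) + 0·34 + 1·11 + (0)·(-33) + 0·17 + (0)·(-8) = 11
  c_5 = (-4)·(-8) + 1·34 + 0·11 + (2)·(-33) + 0·17 + (0)·(-8) = 0
  c_6 = (-1)·(-8) + 0·34 + 0·11 + (0)·(-33) + 0·17 + (0)·(-8) = 8
Writing each c_i in base p = 3:
  c_1 = 8 = 2·3^0 + 2·3^1
  c_2 = 17 = 2·3^0 + 2·3^1 + 1·3^2
  c_3 = 17 = 2·3^0 + 2·3^1 + 1·3^2
  c_4 = 11 = 2·3^0 + 0·3^1 + 1·3^2
  c_5 = 0
  c_6 = 8 = 2·3^0 + 2·3^1
p-restricted factor λ_0 = (2, 2, 2, 2, 0, 2)
p-restricted factor λ_1 = (2, 2, 2, 0, 0, 2)
p-restricted factor λ_2 = (0, 1, 1, 1, 0, 0)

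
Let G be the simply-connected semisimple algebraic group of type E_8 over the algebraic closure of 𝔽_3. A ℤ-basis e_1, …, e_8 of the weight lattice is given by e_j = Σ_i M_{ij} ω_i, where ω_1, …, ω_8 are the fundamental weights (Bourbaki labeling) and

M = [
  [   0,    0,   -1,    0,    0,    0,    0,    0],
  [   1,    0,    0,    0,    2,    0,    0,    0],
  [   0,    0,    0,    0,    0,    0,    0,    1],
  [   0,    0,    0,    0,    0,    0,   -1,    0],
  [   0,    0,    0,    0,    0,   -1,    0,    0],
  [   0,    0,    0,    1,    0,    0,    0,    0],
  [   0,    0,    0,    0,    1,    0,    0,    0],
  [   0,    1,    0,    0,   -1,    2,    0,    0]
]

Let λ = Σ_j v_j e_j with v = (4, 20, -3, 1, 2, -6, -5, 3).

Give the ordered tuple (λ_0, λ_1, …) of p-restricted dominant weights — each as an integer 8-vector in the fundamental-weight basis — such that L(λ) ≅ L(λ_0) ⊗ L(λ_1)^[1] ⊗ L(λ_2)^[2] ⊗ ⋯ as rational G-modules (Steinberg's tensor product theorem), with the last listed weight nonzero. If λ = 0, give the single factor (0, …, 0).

((0, 2, 0, 2, 0, 1, 2, 0), (1, 2, 1, 1, 2, 0, 0, 2))

Converting to the ω-basis (c_i = row i of M dotted with v = (4, 20, -3, 1, 2, -6, -5, 3)):
  c_1 = 0·4 + 0·20 + (-1)·(-3) + 0·1 + 0·2 + (0)·(-6) + (0)·(-5) + 0·3 = 3
  c_2 = 1·4 + 0·20 + (0)·(-3) + 0·1 + 2·2 + (0)·(-6) + (0)·(-5) + 0·3 = 8
  c_3 = 0·4 + 0·20 + (0)·(-3) + 0·1 + 0·2 + (0)·(-6) + (0)·(-5) + 1·3 = 3
  c_4 = 0·4 + 0·20 + (0)·(-3) + 0·1 + 0·2 + (0)·(-6) + (-1)·(-5) + 0·3 = 5
  c_5 = 0·4 + 0·20 + (0)·(-3) + 0·1 + 0·2 + (-1)·(-6) + (0)·(-5) + 0·3 = 6
  c_6 = 0·4 + 0·20 + (0)·(-3) + 1·1 + 0·2 + (0)·(-6) + (0)·(-5) + 0·3 = 1
  c_7 = 0·4 + 0·20 + (0)·(-3) + 0·1 + 1·2 + (0)·(-6) + (0)·(-5) + 0·3 = 2
  c_8 = 0·4 + 1·20 + (0)·(-3) + 0·1 + (-1)·(2) + (2)·(-6) + (0)·(-5) + 0·3 = 6
Expand coordinatewise in base 3:
  c_1 = 3 = 0·3^0 + 1·3^1
  c_2 = 8 = 2·3^0 + 2·3^1
  c_3 = 3 = 0·3^0 + 1·3^1
  c_4 = 5 = 2·3^0 + 1·3^1
  c_5 = 6 = 0·3^0 + 2·3^1
  c_6 = 1 = 1·3^0
  c_7 = 2 = 2·3^0
  c_8 = 6 = 0·3^0 + 2·3^1
Factor λ_0 = (0, 2, 0, 2, 0, 1, 2, 0)
Factor λ_1 = (1, 2, 1, 1, 2, 0, 0, 2)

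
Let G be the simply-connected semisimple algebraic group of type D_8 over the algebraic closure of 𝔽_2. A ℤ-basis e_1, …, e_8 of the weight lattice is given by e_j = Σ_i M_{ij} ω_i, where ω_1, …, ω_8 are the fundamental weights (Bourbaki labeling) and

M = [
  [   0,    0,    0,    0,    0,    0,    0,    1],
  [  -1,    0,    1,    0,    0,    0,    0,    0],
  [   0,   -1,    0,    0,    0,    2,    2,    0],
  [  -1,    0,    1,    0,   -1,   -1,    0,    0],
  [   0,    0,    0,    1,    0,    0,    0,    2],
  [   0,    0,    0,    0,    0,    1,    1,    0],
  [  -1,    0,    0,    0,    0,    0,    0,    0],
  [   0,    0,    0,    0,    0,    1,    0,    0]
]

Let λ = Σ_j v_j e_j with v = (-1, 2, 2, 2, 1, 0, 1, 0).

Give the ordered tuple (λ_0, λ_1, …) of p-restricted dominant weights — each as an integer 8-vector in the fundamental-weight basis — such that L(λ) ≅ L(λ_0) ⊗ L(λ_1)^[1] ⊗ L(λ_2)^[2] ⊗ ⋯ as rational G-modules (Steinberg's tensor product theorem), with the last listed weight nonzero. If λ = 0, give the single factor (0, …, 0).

((0, 1, 0, 0, 0, 1, 1, 0), (0, 1, 0, 1, 1, 0, 0, 0))

ω-coordinates c = M·v, v = (-1, 2, 2, 2, 1, 0, 1, 0):
  c_1 = (0)·(-1) + 0·2 + 0·2 + 0·2 + 0·1 + 0·0 + 0·1 + 1·0 = 0
  c_2 = (-1)·(-1) + 0·2 + 1·2 + 0·2 + 0·1 + 0·0 + 0·1 + 0·0 = 3
  c_3 = (0)·(-1) + (-1)·(2) + 0·2 + 0·2 + 0·1 + 2·0 + 2·1 + 0·0 = 0
  c_4 = (-1)·(-1) + 0·2 + 1·2 + 0·2 + (-1)·(1) + (-1)·(0) + 0·1 + 0·0 = 2
  c_5 = (0)·(-1) + 0·2 + 0·2 + 1·2 + 0·1 + 0·0 + 0·1 + 2·0 = 2
  c_6 = (0)·(-1) + 0·2 + 0·2 + 0·2 + 0·1 + 1·0 + 1·1 + 0·0 = 1
  c_7 = (-1)·(-1) + 0·2 + 0·2 + 0·2 + 0·1 + 0·0 + 0·1 + 0·0 = 1
  c_8 = (0)·(-1) + 0·2 + 0·2 + 0·2 + 0·1 + 1·0 + 0·1 + 0·0 = 0
p = 2; digits c_i = Σ_j d_{ij}·2^j, 0 ≤ d_{ij} < 2:
  c_1 = 0
  c_2 = 3 = 1·2^0 + 1·2^1
  c_3 = 0
  c_4 = 2 = 0·2^0 + 1·2^1
  c_5 = 2 = 0·2^0 + 1·2^1
  c_6 = 1 = 1·2^0
  c_7 = 1 = 1·2^0
  c_8 = 0
Factor λ_0 = (0, 1, 0, 0, 0, 1, 1, 0)
Factor λ_1 = (0, 1, 0, 1, 1, 0, 0, 0)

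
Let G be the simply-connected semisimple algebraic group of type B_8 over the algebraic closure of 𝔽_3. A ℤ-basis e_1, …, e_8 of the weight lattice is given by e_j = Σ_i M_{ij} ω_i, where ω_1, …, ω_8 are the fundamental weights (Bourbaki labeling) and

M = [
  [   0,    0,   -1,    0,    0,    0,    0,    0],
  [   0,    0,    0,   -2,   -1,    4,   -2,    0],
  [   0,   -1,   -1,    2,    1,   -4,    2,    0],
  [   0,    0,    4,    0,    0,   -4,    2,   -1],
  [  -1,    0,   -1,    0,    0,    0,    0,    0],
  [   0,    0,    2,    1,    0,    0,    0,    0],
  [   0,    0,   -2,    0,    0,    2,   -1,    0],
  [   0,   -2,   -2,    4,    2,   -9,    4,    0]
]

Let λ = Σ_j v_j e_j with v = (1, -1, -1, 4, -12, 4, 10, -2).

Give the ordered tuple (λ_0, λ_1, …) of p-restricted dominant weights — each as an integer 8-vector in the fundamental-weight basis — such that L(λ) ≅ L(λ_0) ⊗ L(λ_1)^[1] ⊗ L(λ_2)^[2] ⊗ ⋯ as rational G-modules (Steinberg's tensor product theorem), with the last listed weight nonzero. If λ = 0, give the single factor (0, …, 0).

Compute c_i = Σ_j M_{ij} v_j with v = (1, -1, -1, 4, -12, 4, 10, -2):
  c_1 = 0·1 + (0)·(-1) + (-1)·(-1) + 0·4 + (0)·(-12) + 0·4 + 0·10 + (0)·(-2) = 1
  c_2 = 0·1 + (0)·(-1) + (0)·(-1) + (-2)·(4) + (-1)·(-12) + 4·4 + (-2)·(10) + (0)·(-2) = 0
  c_3 = 0·1 + (-1)·(-1) + (-1)·(-1) + 2·4 + (1)·(-12) + (-4)·(4) + 2·10 + (0)·(-2) = 2
  c_4 = 0·1 + (0)·(-1) + (4)·(-1) + 0·4 + (0)·(-12) + (-4)·(4) + 2·10 + (-1)·(-2) = 2
  c_5 = (-1)·(1) + (0)·(-1) + (-1)·(-1) + 0·4 + (0)·(-12) + 0·4 + 0·10 + (0)·(-2) = 0
  c_6 = 0·1 + (0)·(-1) + (2)·(-1) + 1·4 + (0)·(-12) + 0·4 + 0·10 + (0)·(-2) = 2
  c_7 = 0·1 + (0)·(-1) + (-2)·(-1) + 0·4 + (0)·(-12) + 2·4 + (-1)·(10) + (0)·(-2) = 0
  c_8 = 0·1 + (-2)·(-1) + (-2)·(-1) + 4·4 + (2)·(-12) + (-9)·(4) + 4·10 + (0)·(-2) = 0
p = 3; digits c_i = Σ_j d_{ij}·3^j, 0 ≤ d_{ij} < 3:
  c_1 = 1 = 1·3^0
  c_2 = 0
  c_3 = 2 = 2·3^0
  c_4 = 2 = 2·3^0
  c_5 = 0
  c_6 = 2 = 2·3^0
  c_7 = 0
  c_8 = 0
p-restricted factor λ_0 = (1, 0, 2, 2, 0, 2, 0, 0)

((1, 0, 2, 2, 0, 2, 0, 0),)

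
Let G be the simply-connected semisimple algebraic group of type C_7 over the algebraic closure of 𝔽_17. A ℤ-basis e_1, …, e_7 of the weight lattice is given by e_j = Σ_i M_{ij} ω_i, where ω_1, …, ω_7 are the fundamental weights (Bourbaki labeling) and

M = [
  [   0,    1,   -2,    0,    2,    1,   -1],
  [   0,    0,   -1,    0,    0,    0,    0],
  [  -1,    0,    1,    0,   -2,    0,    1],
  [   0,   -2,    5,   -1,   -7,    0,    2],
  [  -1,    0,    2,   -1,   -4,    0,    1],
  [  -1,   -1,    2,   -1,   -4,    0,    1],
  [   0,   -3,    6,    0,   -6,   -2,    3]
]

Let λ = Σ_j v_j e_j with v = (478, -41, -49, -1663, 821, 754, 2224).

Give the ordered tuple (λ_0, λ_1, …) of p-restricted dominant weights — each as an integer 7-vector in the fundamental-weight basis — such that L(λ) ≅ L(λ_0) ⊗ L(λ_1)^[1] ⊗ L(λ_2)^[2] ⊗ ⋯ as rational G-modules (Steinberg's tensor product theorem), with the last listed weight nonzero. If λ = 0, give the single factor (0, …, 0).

In the fundamental-weight basis, λ has coordinates c = M·v (v = (478, -41, -49, -1663, 821, 754, 2224)):
  c_1 = 0*478 + 1*-41 + -2*-49 + 0*-1663 + 2*821 + 1*754 + -1*2224 = 229
  c_2 = 0*478 + 0*-41 + -1*-49 + 0*-1663 + 0*821 + 0*754 + 0*2224 = 49
  c_3 = -1*478 + 0*-41 + 1*-49 + 0*-1663 + -2*821 + 0*754 + 1*2224 = 55
  c_4 = 0*478 + -2*-41 + 5*-49 + -1*-1663 + -7*821 + 0*754 + 2*2224 = 201
  c_5 = -1*478 + 0*-41 + 2*-49 + -1*-1663 + -4*821 + 0*754 + 1*2224 = 27
  c_6 = -1*478 + -1*-41 + 2*-49 + -1*-1663 + -4*821 + 0*754 + 1*2224 = 68
  c_7 = 0*478 + -3*-41 + 6*-49 + 0*-1663 + -6*821 + -2*754 + 3*2224 = 67
Expand coordinatewise in base 17:
  c_1 = 229 = 8·17^0 + 13·17^1
  c_2 = 49 = 15·17^0 + 2·17^1
  c_3 = 55 = 4·17^0 + 3·17^1
  c_4 = 201 = 14·17^0 + 11·17^1
  c_5 = 27 = 10·17^0 + 1·17^1
  c_6 = 68 = 0·17^0 + 4·17^1
  c_7 = 67 = 16·17^0 + 3·17^1
Factor λ_0 = (8, 15, 4, 14, 10, 0, 16)
Factor λ_1 = (13, 2, 3, 11, 1, 4, 3)

((8, 15, 4, 14, 10, 0, 16), (13, 2, 3, 11, 1, 4, 3))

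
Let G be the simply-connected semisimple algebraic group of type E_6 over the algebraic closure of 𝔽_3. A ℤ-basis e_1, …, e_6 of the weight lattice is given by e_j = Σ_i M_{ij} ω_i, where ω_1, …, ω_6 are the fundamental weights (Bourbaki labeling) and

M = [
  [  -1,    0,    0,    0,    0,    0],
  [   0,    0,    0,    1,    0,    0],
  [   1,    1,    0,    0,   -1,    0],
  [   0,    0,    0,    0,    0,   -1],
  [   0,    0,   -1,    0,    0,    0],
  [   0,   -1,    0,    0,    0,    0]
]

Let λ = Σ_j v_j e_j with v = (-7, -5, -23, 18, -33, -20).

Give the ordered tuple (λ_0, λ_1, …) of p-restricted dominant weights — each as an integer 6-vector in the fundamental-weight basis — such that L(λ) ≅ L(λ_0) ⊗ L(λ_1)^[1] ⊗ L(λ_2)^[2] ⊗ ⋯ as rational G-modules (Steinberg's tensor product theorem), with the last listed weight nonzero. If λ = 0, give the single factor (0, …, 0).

ω-coordinates c = M·v, v = (-7, -5, -23, 18, -33, -20):
  c_1 = (-1)·(-7) + (0)·(-5) + (0)·(-23) + (0)·(18) + (0)·(-33) + (0)·(-20) = 7
  c_2 = (0)·(-7) + (0)·(-5) + (0)·(-23) + (1)·(18) + (0)·(-33) + (0)·(-20) = 18
  c_3 = (1)·(-7) + (1)·(-5) + (0)·(-23) + (0)·(18) + (-1)·(-33) + (0)·(-20) = 21
  c_4 = (0)·(-7) + (0)·(-5) + (0)·(-23) + (0)·(18) + (0)·(-33) + (-1)·(-20) = 20
  c_5 = (0)·(-7) + (0)·(-5) + (-1)·(-23) + (0)·(18) + (0)·(-33) + (0)·(-20) = 23
  c_6 = (0)·(-7) + (-1)·(-5) + (0)·(-23) + (0)·(18) + (0)·(-33) + (0)·(-20) = 5
Base-3 expansion of each c_i:
  c_1 = 7 = 1·3^0 + 2·3^1
  c_2 = 18 = 0·3^0 + 0·3^1 + 2·3^2
  c_3 = 21 = 0·3^0 + 1·3^1 + 2·3^2
  c_4 = 20 = 2·3^0 + 0·3^1 + 2·3^2
  c_5 = 23 = 2·3^0 + 1·3^1 + 2·3^2
  c_6 = 5 = 2·3^0 + 1·3^1
p-restricted factor λ_0 = (1, 0, 0, 2, 2, 2)
p-restricted factor λ_1 = (2, 0, 1, 0, 1, 1)
p-restricted factor λ_2 = (0, 2, 2, 2, 2, 0)

((1, 0, 0, 2, 2, 2), (2, 0, 1, 0, 1, 1), (0, 2, 2, 2, 2, 0))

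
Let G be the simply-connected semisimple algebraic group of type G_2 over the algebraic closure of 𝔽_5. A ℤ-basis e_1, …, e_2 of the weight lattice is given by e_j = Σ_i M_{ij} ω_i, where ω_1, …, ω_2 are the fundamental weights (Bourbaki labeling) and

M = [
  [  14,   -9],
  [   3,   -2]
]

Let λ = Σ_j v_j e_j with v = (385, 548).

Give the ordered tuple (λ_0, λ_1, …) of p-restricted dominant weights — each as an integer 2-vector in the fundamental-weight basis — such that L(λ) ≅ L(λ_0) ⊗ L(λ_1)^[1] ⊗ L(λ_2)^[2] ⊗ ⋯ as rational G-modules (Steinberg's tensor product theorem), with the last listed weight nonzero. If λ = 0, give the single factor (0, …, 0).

((3, 4), (1, 1), (3, 2), (3, 0))

Converting to the ω-basis (c_i = row i of M dotted with v = (385, 548)):
  c_1 = 14·385 + (-9)·(548) = 458
  c_2 = 3·385 + (-2)·(548) = 59
Writing each c_i in base p = 5:
  c_1 = 458 = 3·5^0 + 1·5^1 + 3·5^2 + 3·5^3
  c_2 = 59 = 4·5^0 + 1·5^1 + 2·5^2
p-restricted factor λ_0 = (3, 4)
p-restricted factor λ_1 = (1, 1)
p-restricted factor λ_2 = (3, 2)
p-restricted factor λ_3 = (3, 0)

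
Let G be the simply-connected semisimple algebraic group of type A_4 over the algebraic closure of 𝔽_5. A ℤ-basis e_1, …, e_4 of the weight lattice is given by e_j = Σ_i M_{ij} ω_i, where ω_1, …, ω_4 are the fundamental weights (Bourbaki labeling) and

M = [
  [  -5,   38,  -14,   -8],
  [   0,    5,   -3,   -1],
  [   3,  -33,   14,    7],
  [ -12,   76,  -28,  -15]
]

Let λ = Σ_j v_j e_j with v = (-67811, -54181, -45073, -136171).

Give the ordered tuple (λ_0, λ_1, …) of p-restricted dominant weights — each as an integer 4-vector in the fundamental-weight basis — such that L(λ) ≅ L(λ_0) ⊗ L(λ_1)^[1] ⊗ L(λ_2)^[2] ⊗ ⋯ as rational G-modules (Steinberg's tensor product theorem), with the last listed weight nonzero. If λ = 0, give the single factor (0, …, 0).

In the fundamental-weight basis, λ has coordinates c = M·v (v = (-67811, -54181, -45073, -136171)):
  c_1 = (-5)·(-67811) + (38)·(-54181) + (-14)·(-45073) + (-8)·(-136171) = 567
  c_2 = (0)·(-67811) + (5)·(-54181) + (-3)·(-45073) + (-1)·(-136171) = 485
  c_3 = (3)·(-67811) + (-33)·(-54181) + (14)·(-45073) + (7)·(-136171) = 321
  c_4 = (-12)·(-67811) + (76)·(-54181) + (-28)·(-45073) + (-15)·(-136171) = 585
Base-5 expansion of each c_i:
  c_1 = 567 = 2·5^0 + 3·5^1 + 2·5^2 + 4·5^3
  c_2 = 485 = 0·5^0 + 2·5^1 + 4·5^2 + 3·5^3
  c_3 = 321 = 1·5^0 + 4·5^1 + 2·5^2 + 2·5^3
  c_4 = 585 = 0·5^0 + 2·5^1 + 3·5^2 + 4·5^3
λ_0 = (2, 0, 1, 0)
λ_1 = (3, 2, 4, 2)
λ_2 = (2, 4, 2, 3)
λ_3 = (4, 3, 2, 4)

((2, 0, 1, 0), (3, 2, 4, 2), (2, 4, 2, 3), (4, 3, 2, 4))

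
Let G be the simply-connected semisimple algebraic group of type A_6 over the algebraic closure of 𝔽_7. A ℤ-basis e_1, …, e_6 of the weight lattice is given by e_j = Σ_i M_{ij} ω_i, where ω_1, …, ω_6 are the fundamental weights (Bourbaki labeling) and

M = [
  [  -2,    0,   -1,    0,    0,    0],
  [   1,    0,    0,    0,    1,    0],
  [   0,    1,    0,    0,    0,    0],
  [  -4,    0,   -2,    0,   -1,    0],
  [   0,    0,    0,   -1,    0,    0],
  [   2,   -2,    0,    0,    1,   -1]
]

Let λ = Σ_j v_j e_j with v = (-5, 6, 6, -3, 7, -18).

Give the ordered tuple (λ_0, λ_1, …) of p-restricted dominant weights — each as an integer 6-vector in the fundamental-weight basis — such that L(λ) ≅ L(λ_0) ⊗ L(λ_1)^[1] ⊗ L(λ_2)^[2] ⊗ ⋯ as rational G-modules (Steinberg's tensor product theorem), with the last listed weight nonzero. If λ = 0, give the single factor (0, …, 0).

Converting to the ω-basis (c_i = row i of M dotted with v = (-5, 6, 6, -3, 7, -18)):
  c_1 = (-2)·(-5) + 0·6 + (-1)·(6) + (0)·(-3) + 0·7 + (0)·(-18) = 4
  c_2 = (1)·(-5) + 0·6 + 0·6 + (0)·(-3) + 1·7 + (0)·(-18) = 2
  c_3 = (0)·(-5) + 1·6 + 0·6 + (0)·(-3) + 0·7 + (0)·(-18) = 6
  c_4 = (-4)·(-5) + 0·6 + (-2)·(6) + (0)·(-3) + (-1)·(7) + (0)·(-18) = 1
  c_5 = (0)·(-5) + 0·6 + 0·6 + (-1)·(-3) + 0·7 + (0)·(-18) = 3
  c_6 = (2)·(-5) + (-2)·(6) + 0·6 + (0)·(-3) + 1·7 + (-1)·(-18) = 3
p = 7; digits c_i = Σ_j d_{ij}·7^j, 0 ≤ d_{ij} < 7:
  c_1 = 4 = 4·7^0
  c_2 = 2 = 2·7^0
  c_3 = 6 = 6·7^0
  c_4 = 1 = 1·7^0
  c_5 = 3 = 3·7^0
  c_6 = 3 = 3·7^0
p-restricted factor λ_0 = (4, 2, 6, 1, 3, 3)

((4, 2, 6, 1, 3, 3),)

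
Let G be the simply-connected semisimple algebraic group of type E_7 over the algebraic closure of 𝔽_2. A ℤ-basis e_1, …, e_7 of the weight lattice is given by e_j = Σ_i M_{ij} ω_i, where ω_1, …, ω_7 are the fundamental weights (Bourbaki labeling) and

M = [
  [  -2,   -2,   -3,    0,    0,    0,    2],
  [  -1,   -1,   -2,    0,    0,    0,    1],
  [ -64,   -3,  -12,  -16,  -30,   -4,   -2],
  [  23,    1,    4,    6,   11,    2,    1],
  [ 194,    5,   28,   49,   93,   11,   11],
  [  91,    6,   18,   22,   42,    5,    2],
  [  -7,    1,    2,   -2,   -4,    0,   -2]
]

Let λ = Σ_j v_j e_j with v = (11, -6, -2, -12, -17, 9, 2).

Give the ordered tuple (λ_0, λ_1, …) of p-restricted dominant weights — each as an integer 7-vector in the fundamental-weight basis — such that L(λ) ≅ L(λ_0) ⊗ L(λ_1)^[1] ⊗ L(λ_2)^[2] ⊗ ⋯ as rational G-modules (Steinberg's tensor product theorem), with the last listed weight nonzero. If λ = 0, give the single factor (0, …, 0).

Compute c_i = Σ_j M_{ij} v_j with v = (11, -6, -2, -12, -17, 9, 2):
  c_1 = (-2)·(11) + (-2)·(-6) + (-3)·(-2) + (0)·(-12) + (0)·(-17) + (0)·(9) + (2)·(2) = 0
  c_2 = (-1)·(11) + (-1)·(-6) + (-2)·(-2) + (0)·(-12) + (0)·(-17) + (0)·(9) + (1)·(2) = 1
  c_3 = (-64)·(11) + (-3)·(-6) + (-12)·(-2) + (-16)·(-12) + (-30)·(-17) + (-4)·(9) + (-2)·(2) = 0
  c_4 = (23)·(11) + (1)·(-6) + (4)·(-2) + (6)·(-12) + (11)·(-17) + (2)·(9) + (1)·(2) = 0
  c_5 = (194)·(11) + (5)·(-6) + (28)·(-2) + (49)·(-12) + (93)·(-17) + (11)·(9) + (11)·(2) = 0
  c_6 = (91)·(11) + (6)·(-6) + (18)·(-2) + (22)·(-12) + (42)·(-17) + (5)·(9) + (2)·(2) = 0
  c_7 = (-7)·(11) + (1)·(-6) + (2)·(-2) + (-2)·(-12) + (-4)·(-17) + (0)·(9) + (-2)·(2) = 1
p = 2; digits c_i = Σ_j d_{ij}·2^j, 0 ≤ d_{ij} < 2:
  c_1 = 0
  c_2 = 1 = 1·2^0
  c_3 = 0
  c_4 = 0
  c_5 = 0
  c_6 = 0
  c_7 = 1 = 1·2^0
p-restricted factor λ_0 = (0, 1, 0, 0, 0, 0, 1)

((0, 1, 0, 0, 0, 0, 1),)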